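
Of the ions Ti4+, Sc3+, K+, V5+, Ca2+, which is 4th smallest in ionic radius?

Ca2+

Isoelectronic series (18 e⁻ each). Size is set by nuclear charge: more protons means a smaller ion. V5+ (Z=23), Ti4+ (Z=22), Sc3+ (Z=21), Ca2+ (Z=20), K+ (Z=19).
So the order is V5+ < Ti4+ < Sc3+ < Ca2+ < K+; the 4th-smallest ion is Ca2+.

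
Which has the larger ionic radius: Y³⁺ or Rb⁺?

Rb⁺

These species are isoelectronic with 36 electrons. The only difference is the number of protons: Y³⁺ (Z=39), Rb⁺ (Z=37). The strongest nuclear pull (Y³⁺) gives the smallest ion.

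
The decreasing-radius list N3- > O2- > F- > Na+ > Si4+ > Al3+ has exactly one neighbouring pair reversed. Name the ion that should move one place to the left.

Scanning neighbour by neighbour, only Si4+/Al3+ violates a trend: they are isoelectronic (10 e⁻) and Si has more protons than Al (14 vs 13), making Si4+ smaller. That makes Al3+ the one sitting a position late relative to where it belongs.

Al3+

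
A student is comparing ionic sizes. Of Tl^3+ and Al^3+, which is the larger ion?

Tl^3+

These ions sit in one column with identical charge. Each step down the periodic table adds a principal shell, increasing the radius.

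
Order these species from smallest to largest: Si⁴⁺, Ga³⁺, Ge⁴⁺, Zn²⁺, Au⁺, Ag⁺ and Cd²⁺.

Work out protons and electrons: Si⁴⁺ has 10 e⁻ (Z=14), Ge⁴⁺ has 28 e⁻ (Z=32), Ga³⁺ has 28 e⁻ (Z=31), Zn²⁺ has 28 e⁻ (Z=30), Cd²⁺ has 46 e⁻ (Z=48), Ag⁺ has 46 e⁻ (Z=47), Au⁺ has 78 e⁻ (Z=79). Si⁴⁺ < Ge⁴⁺ (same group, 1 shell fewer); Ge⁴⁺ < Ga³⁺ (both 28 e⁻, Z=32>31); Ga³⁺ < Zn²⁺ (both 28 e⁻, Z=31>30); Zn²⁺ < Cd²⁺ (same group, period 4 vs 5); Cd²⁺ < Ag⁺ (both 46 e⁻, Z=48>47); Ag⁺ < Au⁺ (same group, 1 shell fewer).

Si⁴⁺ < Ge⁴⁺ < Ga³⁺ < Zn²⁺ < Cd²⁺ < Ag⁺ < Au⁺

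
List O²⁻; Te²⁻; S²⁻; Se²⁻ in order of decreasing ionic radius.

These ions sit in one column with identical charge. Each step down the periodic table adds a principal shell, increasing the radius.

Te²⁻ > Se²⁻ > S²⁻ > O²⁻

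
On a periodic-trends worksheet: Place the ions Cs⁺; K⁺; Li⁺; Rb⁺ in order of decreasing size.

All are in the same group with charge +1. Radius grows down the group as n (the outermost shell) increases.

Cs⁺ > Rb⁺ > K⁺ > Li⁺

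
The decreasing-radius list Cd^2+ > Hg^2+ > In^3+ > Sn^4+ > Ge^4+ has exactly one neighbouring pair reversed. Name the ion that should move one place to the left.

The pair Cd^2+, Hg^2+ is the wrong way round — both in group 12 with the same charge; Cd^2+ (period 5) has the smaller radius. All other adjacent pairs agree with periodic trends, so Hg^2+ is the misplaced ion.

Hg^2+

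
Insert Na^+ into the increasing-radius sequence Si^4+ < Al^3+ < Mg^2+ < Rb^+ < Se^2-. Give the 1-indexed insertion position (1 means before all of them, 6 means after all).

Tabulating Z and e⁻: Si^4+ (Z=14, 10 e⁻), Al^3+ (Z=13, 10 e⁻), Mg^2+ (Z=12, 10 e⁻), Na^+ (Z=11, 10 e⁻), Rb^+ (Z=37, 36 e⁻), Se^2- (Z=34, 36 e⁻). Si^4+ < Al^3+ (isoelectronic, higher Z=14 is smaller); Al^3+ < Mg^2+ (both 10 e⁻, Z=13>12); Mg^2+ < Na^+ (both 10 e⁻, Z=12>11); Na^+ < Rb^+ (same group, period 3 vs 5); Rb^+ < Se^2- (isoelectronic, higher Z=37 is smaller).
With Na^+ included the full order is Si^4+ < Al^3+ < Mg^2+ < Na^+ < Rb^+ < Se^2-, so it takes position 4.

4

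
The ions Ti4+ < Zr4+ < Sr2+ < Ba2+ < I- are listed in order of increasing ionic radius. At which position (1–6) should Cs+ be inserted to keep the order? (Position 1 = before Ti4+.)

Ti4+: 18 e⁻, Z=22, Zr4+: 36 e⁻, Z=40, Sr2+: 36 e⁻, Z=38, Ba2+: 54 e⁻, Z=56, Cs+: 54 e⁻, Z=55, I-: 54 e⁻, Z=53. Ti4+ < Zr4+ (same group, period 4 vs 5); Zr4+ < Sr2+ (isoelectronic, higher Z=40 is smaller); Sr2+ < Ba2+ (same group, 1 shell fewer); Ba2+ < Cs+ (both 54 e⁻, Z=56>55); Cs+ < I- (isoelectronic, higher Z=55 is smaller).
The complete sequence is Ti4+ < Zr4+ < Sr2+ < Ba2+ < Cs+ < I-. Cs+ sits at position 5.

5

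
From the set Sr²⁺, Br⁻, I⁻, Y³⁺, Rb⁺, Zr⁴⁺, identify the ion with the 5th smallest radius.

Br⁻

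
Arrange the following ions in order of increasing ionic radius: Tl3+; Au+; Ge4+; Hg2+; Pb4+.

Tabulating Z and e⁻: Ge4+: 28 e⁻, Z=32, Pb4+: 78 e⁻, Z=82, Tl3+: 78 e⁻, Z=81, Hg2+: 78 e⁻, Z=80, Au+: 78 e⁻, Z=79. Ge4+ < Pb4+ (same group, period 4 vs 6); Pb4+ < Tl3+ (isoelectronic, higher Z=82 is smaller); Tl3+ < Hg2+ (both 78 e⁻, Z=81>80); Hg2+ < Au+ (both 78 e⁻, Z=80>79).

Ge4+ < Pb4+ < Tl3+ < Hg2+ < Au+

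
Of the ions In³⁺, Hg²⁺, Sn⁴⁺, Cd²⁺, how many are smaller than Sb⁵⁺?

0

Tabulating Z and e⁻: Sb⁵⁺: 46 e⁻, Z=51, Sn⁴⁺: 46 e⁻, Z=50, In³⁺: 46 e⁻, Z=49, Cd²⁺: 46 e⁻, Z=48, Hg²⁺: 78 e⁻, Z=80. Sb⁵⁺ < Sn⁴⁺ (both 46 e⁻, Z=51>50); Sn⁴⁺ < In³⁺ (both 46 e⁻, Z=50>49); In³⁺ < Cd²⁺ (isoelectronic, higher Z=49 is smaller); Cd²⁺ < Hg²⁺ (same group, period 5 vs 6).
Placing each against Sb⁵⁺: smaller — none; larger — Sn⁴⁺, In³⁺, Cd²⁺, Hg²⁺. That's 0.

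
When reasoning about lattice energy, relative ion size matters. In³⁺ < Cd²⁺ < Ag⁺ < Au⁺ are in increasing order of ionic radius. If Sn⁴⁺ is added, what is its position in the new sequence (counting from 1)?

First list Z and electron count for each: Sn⁴⁺: 46 e⁻, Z=50, In³⁺: 46 e⁻, Z=49, Cd²⁺: 46 e⁻, Z=48, Ag⁺: 46 e⁻, Z=47, Au⁺: 78 e⁻, Z=79. Sn⁴⁺ < In³⁺ (isoelectronic, higher Z=50 is smaller); In³⁺ < Cd²⁺ (both 46 e⁻, Z=49>48); Cd²⁺ < Ag⁺ (isoelectronic, higher Z=48 is smaller); Ag⁺ < Au⁺ (same group, period 5 vs 6).
With Sn⁴⁺ included the full order is Sn⁴⁺ < In³⁺ < Cd²⁺ < Ag⁺ < Au⁺, so it takes position 1.

1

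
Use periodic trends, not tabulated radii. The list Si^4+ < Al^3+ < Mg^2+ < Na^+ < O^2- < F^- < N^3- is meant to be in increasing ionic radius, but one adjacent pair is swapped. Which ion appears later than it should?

F^-

Check each adjacent pair. O^2- and F^- are reversed: F^- and O^2- share 10 electrons; the higher nuclear charge on F (Z=9) contracts it more, so F^- < O^2-. No other neighbouring pair contradicts the periodic trends, so F^- is the ion listed too late.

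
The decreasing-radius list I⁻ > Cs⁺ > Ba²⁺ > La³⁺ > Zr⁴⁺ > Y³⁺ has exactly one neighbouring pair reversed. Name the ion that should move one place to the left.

Y³⁺

Compare adjacent ions: both have 36 electrons but Z(Zr)=40 > Z(Y)=39, so Zr⁴⁺ should be the smaller of the two — yet in this decreasing list Zr⁴⁺ sits before Y³⁺. Nothing else is reversed, so Y³⁺ should move one place to the left.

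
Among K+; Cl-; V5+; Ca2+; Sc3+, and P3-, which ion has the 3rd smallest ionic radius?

All of these have 18 electrons (isoelectronic). With the same electron cloud, the ion with the most protons pulls it in tightest. Nuclear charges: V5+ (Z=23), Sc3+ (Z=21), Ca2+ (Z=20), K+ (Z=19), Cl- (Z=17), P3- (Z=15). Highest Z is smallest.
So the order is V5+ < Sc3+ < Ca2+ < K+ < Cl- < P3-; the 3rd-smallest ion is Ca2+.

Ca2+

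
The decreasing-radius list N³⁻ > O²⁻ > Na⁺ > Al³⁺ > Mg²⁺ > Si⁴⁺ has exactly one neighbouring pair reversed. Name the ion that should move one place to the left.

Scanning neighbour by neighbour, only Al³⁺/Mg²⁺ violates a trend: they are isoelectronic (10 e⁻) and Al has more protons than Mg (13 vs 12), making Al³⁺ smaller. That makes Mg²⁺ the one sitting a position late relative to where it belongs.

Mg²⁺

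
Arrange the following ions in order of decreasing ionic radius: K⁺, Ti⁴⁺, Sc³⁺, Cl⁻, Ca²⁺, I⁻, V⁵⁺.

I⁻ > Cl⁻ > K⁺ > Ca²⁺ > Sc³⁺ > Ti⁴⁺ > V⁵⁺

V⁵⁺ (Z=23, 18 e⁻), Ti⁴⁺ (Z=22, 18 e⁻), Sc³⁺ (Z=21, 18 e⁻), Ca²⁺ (Z=20, 18 e⁻), K⁺ (Z=19, 18 e⁻), Cl⁻ (Z=17, 18 e⁻), I⁻ (Z=53, 54 e⁻). V⁵⁺ < Ti⁴⁺ (isoelectronic, higher Z=23 is smaller); Ti⁴⁺ < Sc³⁺ (both 18 e⁻, Z=22>21); Sc³⁺ < Ca²⁺ (both 18 e⁻, Z=21>20); Ca²⁺ < K⁺ (both 18 e⁻, Z=20>19); K⁺ < Cl⁻ (isoelectronic, higher Z=19 is smaller); Cl⁻ < I⁻ (same group, 2 shells fewer).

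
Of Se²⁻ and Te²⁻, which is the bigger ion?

Te²⁻

These ions sit in one column with identical charge. Each step down the periodic table adds a principal shell, increasing the radius.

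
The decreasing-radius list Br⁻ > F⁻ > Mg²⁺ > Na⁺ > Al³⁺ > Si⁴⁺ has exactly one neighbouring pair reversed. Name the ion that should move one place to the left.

Na⁺

Check each adjacent pair. Mg²⁺ and Na⁺ are reversed: both have 10 electrons but Z(Mg)=12 > Z(Na)=11, so Mg²⁺ should be the smaller of the two. No other neighbouring pair contradicts the periodic trends, so Na⁺ is the ion listed too late.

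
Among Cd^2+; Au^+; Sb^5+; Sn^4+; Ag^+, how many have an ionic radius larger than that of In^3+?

3

Tabulating Z and e⁻: Sb^5+: 46 e⁻, Z=51, Sn^4+: 46 e⁻, Z=50, In^3+: 46 e⁻, Z=49, Cd^2+: 46 e⁻, Z=48, Ag^+: 46 e⁻, Z=47, Au^+: 78 e⁻, Z=79. Sb^5+ < Sn^4+ (both 46 e⁻, Z=51>50); Sn^4+ < In^3+ (isoelectronic, higher Z=50 is smaller); In^3+ < Cd^2+ (both 46 e⁻, Z=49>48); Cd^2+ < Ag^+ (isoelectronic, higher Z=48 is smaller); Ag^+ < Au^+ (same group, period 5 vs 6).
Placing each against In^3+: smaller — Sb^5+, Sn^4+; larger — Cd^2+, Ag^+, Au^+. That's 3.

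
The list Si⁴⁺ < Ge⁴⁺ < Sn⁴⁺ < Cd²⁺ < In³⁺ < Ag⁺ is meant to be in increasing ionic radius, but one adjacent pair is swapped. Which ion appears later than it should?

In³⁺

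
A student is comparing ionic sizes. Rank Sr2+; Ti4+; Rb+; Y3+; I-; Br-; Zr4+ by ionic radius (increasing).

Work out protons and electrons: Ti4+: 18 e⁻, Z=22, Zr4+: 36 e⁻, Z=40, Y3+: 36 e⁻, Z=39, Sr2+: 36 e⁻, Z=38, Rb+: 36 e⁻, Z=37, Br-: 36 e⁻, Z=35, I-: 54 e⁻, Z=53. Ti4+ < Zr4+ (same group, 1 shell fewer); Zr4+ < Y3+ (both 36 e⁻, Z=40>39); Y3+ < Sr2+ (isoelectronic, higher Z=39 is smaller); Sr2+ < Rb+ (both 36 e⁻, Z=38>37); Rb+ < Br- (isoelectronic, higher Z=37 is smaller); Br- < I- (same group, 1 shell fewer).

Ti4+ < Zr4+ < Y3+ < Sr2+ < Rb+ < Br- < I-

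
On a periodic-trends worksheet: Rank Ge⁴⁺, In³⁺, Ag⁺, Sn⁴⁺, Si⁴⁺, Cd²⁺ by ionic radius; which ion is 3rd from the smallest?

Sn⁴⁺

First list Z and electron count for each: Si⁴⁺: 10 e⁻, Z=14, Ge⁴⁺: 28 e⁻, Z=32, Sn⁴⁺: 46 e⁻, Z=50, In³⁺: 46 e⁻, Z=49, Cd²⁺: 46 e⁻, Z=48, Ag⁺: 46 e⁻, Z=47. Si⁴⁺ < Ge⁴⁺ (same group, period 3 vs 4); Ge⁴⁺ < Sn⁴⁺ (same group, 1 shell fewer); Sn⁴⁺ < In³⁺ (both 46 e⁻, Z=50>49); In³⁺ < Cd²⁺ (both 46 e⁻, Z=49>48); Cd²⁺ < Ag⁺ (both 46 e⁻, Z=48>47).
Full ascending order: Si⁴⁺ < Ge⁴⁺ < Sn⁴⁺ < In³⁺ < Cd²⁺ < Ag⁺. Counting from the smallest, position 3 is Sn⁴⁺.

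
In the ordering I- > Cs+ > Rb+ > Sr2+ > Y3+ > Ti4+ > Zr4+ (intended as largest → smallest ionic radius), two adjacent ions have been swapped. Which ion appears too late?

Zr4+

Compare adjacent ions: both in group 4 with the same charge; Ti4+ (period 4) has the smaller radius — yet in this decreasing list Ti4+ sits before Zr4+. Nothing else is reversed, so Zr4+ should move one place to the left.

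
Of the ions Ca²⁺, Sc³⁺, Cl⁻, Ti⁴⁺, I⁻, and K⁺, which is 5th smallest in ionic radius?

Cl⁻

Electron counts and nuclear charges: Ti⁴⁺: 18 e⁻, Z=22, Sc³⁺: 18 e⁻, Z=21, Ca²⁺: 18 e⁻, Z=20, K⁺: 18 e⁻, Z=19, Cl⁻: 18 e⁻, Z=17, I⁻: 54 e⁻, Z=53. Ti⁴⁺ < Sc³⁺ (both 18 e⁻, Z=22>21); Sc³⁺ < Ca²⁺ (both 18 e⁻, Z=21>20); Ca²⁺ < K⁺ (both 18 e⁻, Z=20>19); K⁺ < Cl⁻ (isoelectronic, higher Z=19 is smaller); Cl⁻ < I⁻ (same group, 2 shells fewer).
So the order is Ti⁴⁺ < Sc³⁺ < Ca²⁺ < K⁺ < Cl⁻ < I⁻; the 5th-smallest ion is Cl⁻.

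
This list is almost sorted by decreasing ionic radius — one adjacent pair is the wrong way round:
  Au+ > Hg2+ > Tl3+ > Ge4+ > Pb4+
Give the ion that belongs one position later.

Ge4+

Scanning neighbour by neighbour, only Ge4+/Pb4+ violates a trend: Ge4+ and Pb4+ are in one column with the same charge; the lighter period-4 ion has 2 fewer shells and is smaller. That makes Ge4+ the one sitting a position early relative to where it belongs.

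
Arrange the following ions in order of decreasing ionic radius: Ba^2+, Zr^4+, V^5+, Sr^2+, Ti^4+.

V^5+ (Z=23, 18 e⁻), Ti^4+ (Z=22, 18 e⁻), Zr^4+ (Z=40, 36 e⁻), Sr^2+ (Z=38, 36 e⁻), Ba^2+ (Z=56, 54 e⁻). V^5+ < Ti^4+ (isoelectronic, higher Z=23 is smaller); Ti^4+ < Zr^4+ (same group, 1 shell fewer); Zr^4+ < Sr^2+ (isoelectronic, higher Z=40 is smaller); Sr^2+ < Ba^2+ (same group, 1 shell fewer).

Ba^2+ > Sr^2+ > Zr^4+ > Ti^4+ > V^5+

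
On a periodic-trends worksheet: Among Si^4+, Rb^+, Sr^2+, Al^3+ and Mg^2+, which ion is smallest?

Si^4+

Electron counts and nuclear charges: Si^4+: 10 e⁻, Z=14, Al^3+: 10 e⁻, Z=13, Mg^2+: 10 e⁻, Z=12, Sr^2+: 36 e⁻, Z=38, Rb^+: 36 e⁻, Z=37. Si^4+ < Al^3+ (isoelectronic, higher Z=14 is smaller); Al^3+ < Mg^2+ (isoelectronic, higher Z=13 is smaller); Mg^2+ < Sr^2+ (same group, 2 shells fewer); Sr^2+ < Rb^+ (both 36 e⁻, Z=38>37).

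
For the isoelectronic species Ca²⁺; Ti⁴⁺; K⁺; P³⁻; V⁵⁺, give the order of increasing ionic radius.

Isoelectronic series (18 e⁻ each). Size is set by nuclear charge: more protons means a smaller ion. V⁵⁺ (Z=23), Ti⁴⁺ (Z=22), Ca²⁺ (Z=20), K⁺ (Z=19), P³⁻ (Z=15).

V⁵⁺ < Ti⁴⁺ < Ca²⁺ < K⁺ < P³⁻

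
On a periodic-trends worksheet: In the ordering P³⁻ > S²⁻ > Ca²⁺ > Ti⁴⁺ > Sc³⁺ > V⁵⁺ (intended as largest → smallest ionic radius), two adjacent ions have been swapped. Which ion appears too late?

The pair Ti⁴⁺, Sc³⁺ is the wrong way round — both have 18 electrons but Z(Ti)=22 > Z(Sc)=21, so Ti⁴⁺ should be the smaller of the two. All other adjacent pairs agree with periodic trends, so Sc³⁺ is the misplaced ion.

Sc³⁺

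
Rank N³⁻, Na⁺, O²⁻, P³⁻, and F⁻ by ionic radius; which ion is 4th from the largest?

F⁻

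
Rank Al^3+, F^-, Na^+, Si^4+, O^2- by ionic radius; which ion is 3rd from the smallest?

All of these have 10 electrons (isoelectronic). With the same electron cloud, the ion with the most protons pulls it in tightest. Nuclear charges: Si^4+ (Z=14), Al^3+ (Z=13), Na^+ (Z=11), F^- (Z=9), O^2- (Z=8). Highest Z is smallest.
Full ascending order: Si^4+ < Al^3+ < Na^+ < F^- < O^2-. Counting from the smallest, position 3 is Na^+.

Na^+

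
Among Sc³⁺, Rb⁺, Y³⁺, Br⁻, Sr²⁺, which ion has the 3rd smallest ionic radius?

Tabulating Z and e⁻: Sc³⁺ has 18 e⁻ (Z=21), Y³⁺ has 36 e⁻ (Z=39), Sr²⁺ has 36 e⁻ (Z=38), Rb⁺ has 36 e⁻ (Z=37), Br⁻ has 36 e⁻ (Z=35). Sc³⁺ < Y³⁺ (same group, period 4 vs 5); Y³⁺ < Sr²⁺ (both 36 e⁻, Z=39>38); Sr²⁺ < Rb⁺ (isoelectronic, higher Z=38 is smaller); Rb⁺ < Br⁻ (isoelectronic, higher Z=37 is smaller).
Full ascending order: Sc³⁺ < Y³⁺ < Sr²⁺ < Rb⁺ < Br⁻. Counting from the smallest, position 3 is Sr²⁺.

Sr²⁺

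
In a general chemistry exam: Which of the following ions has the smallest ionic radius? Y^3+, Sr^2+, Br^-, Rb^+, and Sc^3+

Sc^3+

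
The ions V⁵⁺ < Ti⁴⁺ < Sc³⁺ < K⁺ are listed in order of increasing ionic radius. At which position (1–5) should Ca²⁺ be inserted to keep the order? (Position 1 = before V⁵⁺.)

All of these have 18 electrons (isoelectronic). With the same electron cloud, the ion with the most protons pulls it in tightest. Nuclear charges: V⁵⁺ (Z=23), Ti⁴⁺ (Z=22), Sc³⁺ (Z=21), Ca²⁺ (Z=20), K⁺ (Z=19). Highest Z is smallest.
The complete sequence is V⁵⁺ < Ti⁴⁺ < Sc³⁺ < Ca²⁺ < K⁺. Ca²⁺ sits at position 4.

4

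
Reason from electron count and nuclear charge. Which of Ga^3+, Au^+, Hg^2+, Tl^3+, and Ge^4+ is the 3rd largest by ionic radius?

First list Z and electron count for each: Ge^4+ (Z=32, 28 e⁻), Ga^3+ (Z=31, 28 e⁻), Tl^3+ (Z=81, 78 e⁻), Hg^2+ (Z=80, 78 e⁻), Au^+ (Z=79, 78 e⁻). Ge^4+ < Ga^3+ (isoelectronic, higher Z=32 is smaller); Ga^3+ < Tl^3+ (same group, period 4 vs 6); Tl^3+ < Hg^2+ (isoelectronic, higher Z=81 is smaller); Hg^2+ < Au^+ (both 78 e⁻, Z=80>79).
Ordering: Ge^4+ < Ga^3+ < Tl^3+ < Hg^2+ < Au^+. The 3rd largest is Tl^3+.

Tl^3+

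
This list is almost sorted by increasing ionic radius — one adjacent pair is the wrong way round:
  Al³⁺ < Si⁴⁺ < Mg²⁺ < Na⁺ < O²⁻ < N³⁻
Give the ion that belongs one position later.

Scanning neighbour by neighbour, only Al³⁺/Si⁴⁺ violates a trend: both have 10 electrons but Z(Si)=14 > Z(Al)=13, so Si⁴⁺ should be the smaller of the two. That makes Al³⁺ the one sitting a position early relative to where it belongs.

Al³⁺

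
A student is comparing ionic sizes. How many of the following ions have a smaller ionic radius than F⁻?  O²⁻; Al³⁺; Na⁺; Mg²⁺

These species are isoelectronic with 10 electrons. The only difference is the number of protons: Al³⁺ (Z=13), Mg²⁺ (Z=12), Na⁺ (Z=11), F⁻ (Z=9), O²⁻ (Z=8). The strongest nuclear pull (Al³⁺) gives the smallest ion.
Ordering all of them (including F⁻) by radius gives Al³⁺ < Mg²⁺ < Na⁺ < F⁻ < O²⁻. So 3 are smaller.

3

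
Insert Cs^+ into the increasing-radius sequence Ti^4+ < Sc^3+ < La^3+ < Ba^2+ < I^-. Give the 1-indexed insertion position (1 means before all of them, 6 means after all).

Ti^4+ (Z=22, 18 e⁻), Sc^3+ (Z=21, 18 e⁻), La^3+ (Z=57, 54 e⁻), Ba^2+ (Z=56, 54 e⁻), Cs^+ (Z=55, 54 e⁻), I^- (Z=53, 54 e⁻). Ti^4+ < Sc^3+ (isoelectronic, higher Z=22 is smaller); Sc^3+ < La^3+ (same group, period 4 vs 6); La^3+ < Ba^2+ (isoelectronic, higher Z=57 is smaller); Ba^2+ < Cs^+ (isoelectronic, higher Z=56 is smaller); Cs^+ < I^- (both 54 e⁻, Z=55>53).
With Cs^+ included the full order is Ti^4+ < Sc^3+ < La^3+ < Ba^2+ < Cs^+ < I^-, so it takes position 5.

5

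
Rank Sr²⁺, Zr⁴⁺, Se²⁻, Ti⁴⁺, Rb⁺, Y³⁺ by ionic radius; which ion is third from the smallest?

Ti⁴⁺ has 18 e⁻ (Z=22), Zr⁴⁺ has 36 e⁻ (Z=40), Y³⁺ has 36 e⁻ (Z=39), Sr²⁺ has 36 e⁻ (Z=38), Rb⁺ has 36 e⁻ (Z=37), Se²⁻ has 36 e⁻ (Z=34). Ti⁴⁺ < Zr⁴⁺ (same group, period 4 vs 5); Zr⁴⁺ < Y³⁺ (both 36 e⁻, Z=40>39); Y³⁺ < Sr²⁺ (isoelectronic, higher Z=39 is smaller); Sr²⁺ < Rb⁺ (both 36 e⁻, Z=38>37); Rb⁺ < Se²⁻ (both 36 e⁻, Z=37>34).
That gives Ti⁴⁺ < Zr⁴⁺ < Y³⁺ < Sr²⁺ < Rb⁺ < Se²⁻. From the smallest end, number 3 is Y³⁺.

Y³⁺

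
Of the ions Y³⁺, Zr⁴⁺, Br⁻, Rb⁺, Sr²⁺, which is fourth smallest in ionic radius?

Isoelectronic series (36 e⁻ each). Size is set by nuclear charge: more protons means a smaller ion. Zr⁴⁺ (Z=40), Y³⁺ (Z=39), Sr²⁺ (Z=38), Rb⁺ (Z=37), Br⁻ (Z=35).
Full ascending order: Zr⁴⁺ < Y³⁺ < Sr²⁺ < Rb⁺ < Br⁻. Counting from the smallest, position 4 is Rb⁺.

Rb⁺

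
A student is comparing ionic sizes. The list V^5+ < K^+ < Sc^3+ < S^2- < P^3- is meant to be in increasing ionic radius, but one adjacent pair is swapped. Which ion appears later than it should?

Compare adjacent ions: Sc^3+ and K^+ share 18 electrons; the higher nuclear charge on Sc (Z=21) contracts it more, so Sc^3+ < K^+ — yet in this increasing list K^+ sits before Sc^3+. Nothing else is reversed, so Sc^3+ should move one place to the left.

Sc^3+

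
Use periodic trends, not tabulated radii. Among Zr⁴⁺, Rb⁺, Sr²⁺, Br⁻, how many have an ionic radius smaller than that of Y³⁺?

1

Each ion has 36 electrons. The ranking follows nuclear charge in reverse — greater Z gives a smaller radius. Zr⁴⁺ (Z=40), Y³⁺ (Z=39), Sr²⁺ (Z=38), Rb⁺ (Z=37), Br⁻ (Z=35).
Ordering all of them (including Y³⁺) by radius gives Zr⁴⁺ < Y³⁺ < Sr²⁺ < Rb⁺ < Br⁻. So 1 is smaller.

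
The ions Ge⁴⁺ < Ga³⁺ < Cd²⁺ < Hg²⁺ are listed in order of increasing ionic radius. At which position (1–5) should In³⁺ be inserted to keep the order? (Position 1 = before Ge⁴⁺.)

3

Tabulating Z and e⁻: Ge⁴⁺ (Z=32, 28 e⁻), Ga³⁺ (Z=31, 28 e⁻), In³⁺ (Z=49, 46 e⁻), Cd²⁺ (Z=48, 46 e⁻), Hg²⁺ (Z=80, 78 e⁻). Ge⁴⁺ < Ga³⁺ (both 28 e⁻, Z=32>31); Ga³⁺ < In³⁺ (same group, period 4 vs 5); In³⁺ < Cd²⁺ (isoelectronic, higher Z=49 is smaller); Cd²⁺ < Hg²⁺ (same group, period 5 vs 6).
With In³⁺ included the full order is Ge⁴⁺ < Ga³⁺ < In³⁺ < Cd²⁺ < Hg²⁺, so it takes position 3.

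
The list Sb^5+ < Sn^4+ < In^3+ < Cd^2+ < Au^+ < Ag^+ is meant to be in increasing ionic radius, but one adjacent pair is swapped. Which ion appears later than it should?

Check each adjacent pair. Au^+ and Ag^+ are reversed: same group and charge — period 5 sits above period 6, so Ag^+ is smaller. No other neighbouring pair contradicts the periodic trends, so Ag^+ is the ion listed too late.

Ag^+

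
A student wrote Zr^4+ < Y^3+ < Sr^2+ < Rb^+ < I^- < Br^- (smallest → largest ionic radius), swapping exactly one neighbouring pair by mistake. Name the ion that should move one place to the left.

Br^-

The pair I^-, Br^- is the wrong way round — both in group 17 with the same charge; Br^- (period 4) has the smaller radius. All other adjacent pairs agree with periodic trends, so Br^- is the misplaced ion.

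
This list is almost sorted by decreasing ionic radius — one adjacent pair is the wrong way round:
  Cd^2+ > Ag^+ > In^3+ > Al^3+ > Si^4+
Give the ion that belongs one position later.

Cd^2+

Scanning neighbour by neighbour, only Cd^2+/Ag^+ violates a trend: Cd^2+ and Ag^+ share 46 electrons; the higher nuclear charge on Cd (Z=48) contracts it more, so Cd^2+ < Ag^+. That makes Cd^2+ the one sitting a position early relative to where it belongs.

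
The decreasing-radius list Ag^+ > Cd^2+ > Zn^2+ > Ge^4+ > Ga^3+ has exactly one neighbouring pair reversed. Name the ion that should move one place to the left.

Ga^3+

Scanning neighbour by neighbour, only Ge^4+/Ga^3+ violates a trend: both have 28 electrons but Z(Ge)=32 > Z(Ga)=31, so Ge^4+ should be the smaller of the two. That makes Ga^3+ the one sitting a position late relative to where it belongs.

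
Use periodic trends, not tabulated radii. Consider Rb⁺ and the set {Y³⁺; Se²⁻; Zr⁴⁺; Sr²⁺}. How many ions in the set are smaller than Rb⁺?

3

Isoelectronic series (36 e⁻ each). Size is set by nuclear charge: more protons means a smaller ion. Zr⁴⁺ (Z=40), Y³⁺ (Z=39), Sr²⁺ (Z=38), Rb⁺ (Z=37), Se²⁻ (Z=34).
Overall: Zr⁴⁺ < Y³⁺ < Sr²⁺ < Rb⁺ < Se²⁻. Rb⁺ has 3 below it and 1 above. So 3 are smaller.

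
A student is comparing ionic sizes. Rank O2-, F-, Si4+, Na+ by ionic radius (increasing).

Si4+ < Na+ < F- < O2-

These species are isoelectronic with 10 electrons. The only difference is the number of protons: Si4+ (Z=14), Na+ (Z=11), F- (Z=9), O2- (Z=8). The strongest nuclear pull (Si4+) gives the smallest ion.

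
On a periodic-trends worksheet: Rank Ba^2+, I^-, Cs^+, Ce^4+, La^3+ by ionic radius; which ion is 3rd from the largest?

Ba^2+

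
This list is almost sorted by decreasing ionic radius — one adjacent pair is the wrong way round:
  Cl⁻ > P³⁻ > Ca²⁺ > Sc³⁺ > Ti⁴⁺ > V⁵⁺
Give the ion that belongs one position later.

Scanning neighbour by neighbour, only Cl⁻/P³⁻ violates a trend: both have 18 electrons but Z(Cl)=17 > Z(P)=15, so Cl⁻ should be the smaller of the two. That makes Cl⁻ the one sitting a position early relative to where it belongs.

Cl⁻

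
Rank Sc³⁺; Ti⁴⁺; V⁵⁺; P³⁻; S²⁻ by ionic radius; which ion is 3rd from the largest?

Sc³⁺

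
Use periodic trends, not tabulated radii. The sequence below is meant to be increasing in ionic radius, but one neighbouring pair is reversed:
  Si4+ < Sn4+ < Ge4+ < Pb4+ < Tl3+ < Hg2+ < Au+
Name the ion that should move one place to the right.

The pair Sn4+, Ge4+ is the wrong way round — Ge4+ and Sn4+ are in one column with the same charge; the lighter period-4 ion has one fewer shell and is smaller. All other adjacent pairs agree with periodic trends, so Sn4+ is the misplaced ion.

Sn4+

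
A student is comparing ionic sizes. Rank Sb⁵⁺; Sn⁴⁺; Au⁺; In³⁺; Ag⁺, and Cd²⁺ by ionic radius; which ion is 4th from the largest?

In³⁺

Sb⁵⁺ has 46 e⁻ (Z=51), Sn⁴⁺ has 46 e⁻ (Z=50), In³⁺ has 46 e⁻ (Z=49), Cd²⁺ has 46 e⁻ (Z=48), Ag⁺ has 46 e⁻ (Z=47), Au⁺ has 78 e⁻ (Z=79). Sb⁵⁺ < Sn⁴⁺ (isoelectronic, higher Z=51 is smaller); Sn⁴⁺ < In³⁺ (both 46 e⁻, Z=50>49); In³⁺ < Cd²⁺ (both 46 e⁻, Z=49>48); Cd²⁺ < Ag⁺ (both 46 e⁻, Z=48>47); Ag⁺ < Au⁺ (same group, 1 shell fewer).
Ordering: Sb⁵⁺ < Sn⁴⁺ < In³⁺ < Cd²⁺ < Ag⁺ < Au⁺. The 4th largest is In³⁺.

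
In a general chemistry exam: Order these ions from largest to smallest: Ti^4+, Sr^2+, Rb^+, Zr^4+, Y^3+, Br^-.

Br^- > Rb^+ > Sr^2+ > Y^3+ > Zr^4+ > Ti^4+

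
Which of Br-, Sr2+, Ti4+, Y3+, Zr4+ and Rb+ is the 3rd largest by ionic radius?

Ti4+ (Z=22, 18 e⁻), Zr4+ (Z=40, 36 e⁻), Y3+ (Z=39, 36 e⁻), Sr2+ (Z=38, 36 e⁻), Rb+ (Z=37, 36 e⁻), Br- (Z=35, 36 e⁻). Ti4+ < Zr4+ (same group, period 4 vs 5); Zr4+ < Y3+ (both 36 e⁻, Z=40>39); Y3+ < Sr2+ (isoelectronic, higher Z=39 is smaller); Sr2+ < Rb+ (isoelectronic, higher Z=38 is smaller); Rb+ < Br- (both 36 e⁻, Z=37>35).
So the order is Ti4+ < Zr4+ < Y3+ < Sr2+ < Rb+ < Br-; the 3rd-largest ion is Sr2+.

Sr2+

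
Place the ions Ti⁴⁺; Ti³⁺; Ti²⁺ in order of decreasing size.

Ti²⁺ > Ti³⁺ > Ti⁴⁺

These are all Ti ions. Removing more electrons (higher positive charge) pulls the remaining electrons in closer, so Ti⁴⁺ is smallest and Ti²⁺ is largest.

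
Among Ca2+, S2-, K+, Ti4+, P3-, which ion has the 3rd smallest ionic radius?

K+

All of these have 18 electrons (isoelectronic). With the same electron cloud, the ion with the most protons pulls it in tightest. Nuclear charges: Ti4+ (Z=22), Ca2+ (Z=20), K+ (Z=19), S2- (Z=16), P3- (Z=15). Highest Z is smallest.
So the order is Ti4+ < Ca2+ < K+ < S2- < P3-; the 3rd-smallest ion is K+.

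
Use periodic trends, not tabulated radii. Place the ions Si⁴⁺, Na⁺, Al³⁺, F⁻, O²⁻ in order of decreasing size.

O²⁻ > F⁻ > Na⁺ > Al³⁺ > Si⁴⁺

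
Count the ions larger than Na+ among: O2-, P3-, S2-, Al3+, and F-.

First list Z and electron count for each: Al3+: 10 e⁻, Z=13, Na+: 10 e⁻, Z=11, F-: 10 e⁻, Z=9, O2-: 10 e⁻, Z=8, S2-: 18 e⁻, Z=16, P3-: 18 e⁻, Z=15. Al3+ < Na+ (both 10 e⁻, Z=13>11); Na+ < F- (both 10 e⁻, Z=11>9); F- < O2- (both 10 e⁻, Z=9>8); O2- < S2- (same group, period 2 vs 3); S2- < P3- (both 18 e⁻, Z=16>15).
Placing each against Na+: smaller — Al3+; larger — F-, O2-, S2-, P3-. That's 4.

4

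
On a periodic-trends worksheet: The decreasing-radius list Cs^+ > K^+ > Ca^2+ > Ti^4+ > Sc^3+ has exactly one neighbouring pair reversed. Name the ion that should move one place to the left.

Sc^3+

Scanning neighbour by neighbour, only Ti^4+/Sc^3+ violates a trend: Ti^4+ and Sc^3+ share 18 electrons; the higher nuclear charge on Ti (Z=22) contracts it more, so Ti^4+ < Sc^3+. That makes Sc^3+ the one sitting a position late relative to where it belongs.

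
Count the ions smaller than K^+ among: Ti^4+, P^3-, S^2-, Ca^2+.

All of these have 18 electrons (isoelectronic). With the same electron cloud, the ion with the most protons pulls it in tightest. Nuclear charges: Ti^4+ (Z=22), Ca^2+ (Z=20), K^+ (Z=19), S^2- (Z=16), P^3- (Z=15). Highest Z is smallest.
Relative to K^+, the ions that are smaller are Ti^4+, Ca^2+. So 2 are smaller.

2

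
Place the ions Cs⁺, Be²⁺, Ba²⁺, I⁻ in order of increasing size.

Be²⁺ < Ba²⁺ < Cs⁺ < I⁻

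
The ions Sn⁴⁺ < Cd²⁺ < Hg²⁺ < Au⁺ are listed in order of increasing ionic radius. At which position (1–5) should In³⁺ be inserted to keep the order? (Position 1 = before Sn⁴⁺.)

Sn⁴⁺ (Z=50, 46 e⁻), In³⁺ (Z=49, 46 e⁻), Cd²⁺ (Z=48, 46 e⁻), Hg²⁺ (Z=80, 78 e⁻), Au⁺ (Z=79, 78 e⁻). Sn⁴⁺ < In³⁺ (isoelectronic, higher Z=50 is smaller); In³⁺ < Cd²⁺ (both 46 e⁻, Z=49>48); Cd²⁺ < Hg²⁺ (same group, period 5 vs 6); Hg²⁺ < Au⁺ (isoelectronic, higher Z=80 is smaller).
With In³⁺ included the full order is Sn⁴⁺ < In³⁺ < Cd²⁺ < Hg²⁺ < Au⁺, so it takes position 2.

2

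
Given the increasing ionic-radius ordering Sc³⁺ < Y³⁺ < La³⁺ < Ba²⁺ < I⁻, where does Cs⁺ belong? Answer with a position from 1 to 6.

5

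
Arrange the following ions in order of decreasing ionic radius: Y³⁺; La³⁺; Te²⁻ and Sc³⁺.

Te²⁻ > La³⁺ > Y³⁺ > Sc³⁺

Electron counts and nuclear charges: Sc³⁺ (Z=21, 18 e⁻), Y³⁺ (Z=39, 36 e⁻), La³⁺ (Z=57, 54 e⁻), Te²⁻ (Z=52, 54 e⁻). Sc³⁺ < Y³⁺ (same group, 1 shell fewer); Y³⁺ < La³⁺ (same group, period 5 vs 6); La³⁺ < Te²⁻ (isoelectronic, higher Z=57 is smaller).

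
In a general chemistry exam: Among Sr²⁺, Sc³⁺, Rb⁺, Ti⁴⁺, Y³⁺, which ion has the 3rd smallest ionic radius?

Y³⁺

First list Z and electron count for each: Ti⁴⁺ has 18 e⁻ (Z=22), Sc³⁺ has 18 e⁻ (Z=21), Y³⁺ has 36 e⁻ (Z=39), Sr²⁺ has 36 e⁻ (Z=38), Rb⁺ has 36 e⁻ (Z=37). Ti⁴⁺ < Sc³⁺ (both 18 e⁻, Z=22>21); Sc³⁺ < Y³⁺ (same group, period 4 vs 5); Y³⁺ < Sr²⁺ (isoelectronic, higher Z=39 is smaller); Sr²⁺ < Rb⁺ (both 36 e⁻, Z=38>37).
So the order is Ti⁴⁺ < Sc³⁺ < Y³⁺ < Sr²⁺ < Rb⁺; the 3rd-smallest ion is Y³⁺.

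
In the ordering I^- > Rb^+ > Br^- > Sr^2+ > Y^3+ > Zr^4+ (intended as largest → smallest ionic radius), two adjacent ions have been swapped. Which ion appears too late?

Br^-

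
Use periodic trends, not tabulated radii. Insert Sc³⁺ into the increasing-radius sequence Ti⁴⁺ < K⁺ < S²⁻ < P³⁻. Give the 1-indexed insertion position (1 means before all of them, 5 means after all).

Each ion has 18 electrons. The ranking follows nuclear charge in reverse — greater Z gives a smaller radius. Ti⁴⁺ (Z=22), Sc³⁺ (Z=21), K⁺ (Z=19), S²⁻ (Z=16), P³⁻ (Z=15).
Merged order: Ti⁴⁺ < Sc³⁺ < K⁺ < S²⁻ < P³⁻ — Sc³⁺ is number 2.

2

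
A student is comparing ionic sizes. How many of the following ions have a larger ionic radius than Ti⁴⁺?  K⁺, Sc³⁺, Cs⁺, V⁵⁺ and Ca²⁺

Work out protons and electrons: V⁵⁺ (Z=23, 18 e⁻), Ti⁴⁺ (Z=22, 18 e⁻), Sc³⁺ (Z=21, 18 e⁻), Ca²⁺ (Z=20, 18 e⁻), K⁺ (Z=19, 18 e⁻), Cs⁺ (Z=55, 54 e⁻). V⁵⁺ < Ti⁴⁺ (both 18 e⁻, Z=23>22); Ti⁴⁺ < Sc³⁺ (both 18 e⁻, Z=22>21); Sc³⁺ < Ca²⁺ (isoelectronic, higher Z=21 is smaller); Ca²⁺ < K⁺ (isoelectronic, higher Z=20 is smaller); K⁺ < Cs⁺ (same group, period 4 vs 6).
Ordering all of them (including Ti⁴⁺) by radius gives V⁵⁺ < Ti⁴⁺ < Sc³⁺ < Ca²⁺ < K⁺ < Cs⁺. That's 4.

4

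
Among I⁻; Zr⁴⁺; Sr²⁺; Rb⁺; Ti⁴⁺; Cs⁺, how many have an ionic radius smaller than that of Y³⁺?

2

First list Z and electron count for each: Ti⁴⁺: 18 e⁻, Z=22, Zr⁴⁺: 36 e⁻, Z=40, Y³⁺: 36 e⁻, Z=39, Sr²⁺: 36 e⁻, Z=38, Rb⁺: 36 e⁻, Z=37, Cs⁺: 54 e⁻, Z=55, I⁻: 54 e⁻, Z=53. Ti⁴⁺ < Zr⁴⁺ (same group, period 4 vs 5); Zr⁴⁺ < Y³⁺ (both 36 e⁻, Z=40>39); Y³⁺ < Sr²⁺ (isoelectronic, higher Z=39 is smaller); Sr²⁺ < Rb⁺ (isoelectronic, higher Z=38 is smaller); Rb⁺ < Cs⁺ (same group, 1 shell fewer); Cs⁺ < I⁻ (isoelectronic, higher Z=55 is smaller).
Ordering all of them (including Y³⁺) by radius gives Ti⁴⁺ < Zr⁴⁺ < Y³⁺ < Sr²⁺ < Rb⁺ < Cs⁺ < I⁻. Count: 2.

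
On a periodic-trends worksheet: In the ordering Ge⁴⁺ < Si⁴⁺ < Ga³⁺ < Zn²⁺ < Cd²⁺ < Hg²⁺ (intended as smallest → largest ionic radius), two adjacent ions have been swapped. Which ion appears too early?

Ge⁴⁺

The pair Ge⁴⁺, Si⁴⁺ is the wrong way round — Si⁴⁺ and Ge⁴⁺ are in one column with the same charge; the lighter period-3 ion has one fewer shell and is smaller. All other adjacent pairs agree with periodic trends, so Ge⁴⁺ is the misplaced ion.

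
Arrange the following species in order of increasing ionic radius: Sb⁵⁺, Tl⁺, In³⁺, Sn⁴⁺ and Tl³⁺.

Work out protons and electrons: Sb⁵⁺ has 46 e⁻ (Z=51), Sn⁴⁺ has 46 e⁻ (Z=50), In³⁺ has 46 e⁻ (Z=49), Tl³⁺ has 78 e⁻ (Z=81), Tl⁺ has 80 e⁻ (Z=81). Sb⁵⁺ < Sn⁴⁺ (isoelectronic, higher Z=51 is smaller); Sn⁴⁺ < In³⁺ (both 46 e⁻, Z=50>49); In³⁺ < Tl³⁺ (same group, period 5 vs 6); Tl³⁺ < Tl⁺ (same element, +3 vs +1).

Sb⁵⁺ < Sn⁴⁺ < In³⁺ < Tl³⁺ < Tl⁺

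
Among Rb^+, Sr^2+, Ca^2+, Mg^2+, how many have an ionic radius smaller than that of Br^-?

4

First list Z and electron count for each: Mg^2+ (Z=12, 10 e⁻), Ca^2+ (Z=20, 18 e⁻), Sr^2+ (Z=38, 36 e⁻), Rb^+ (Z=37, 36 e⁻), Br^- (Z=35, 36 e⁻). Mg^2+ < Ca^2+ (same group, 1 shell fewer); Ca^2+ < Sr^2+ (same group, 1 shell fewer); Sr^2+ < Rb^+ (both 36 e⁻, Z=38>37); Rb^+ < Br^- (both 36 e⁻, Z=37>35).
Placing each against Br^-: smaller — Mg^2+, Ca^2+, Sr^2+, Rb^+; larger — none. So 4 are smaller.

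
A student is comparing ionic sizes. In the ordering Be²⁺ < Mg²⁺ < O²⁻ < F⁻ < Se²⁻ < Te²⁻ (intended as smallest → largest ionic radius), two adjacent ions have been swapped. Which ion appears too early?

O²⁻

The pair O²⁻, F⁻ is the wrong way round — F⁻ and O²⁻ share 10 electrons; the higher nuclear charge on F (Z=9) contracts it more, so F⁻ < O²⁻. All other adjacent pairs agree with periodic trends, so O²⁻ is the misplaced ion.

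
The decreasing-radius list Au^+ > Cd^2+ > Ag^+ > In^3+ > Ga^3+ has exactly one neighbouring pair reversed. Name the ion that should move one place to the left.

Compare adjacent ions: Cd^2+ and Ag^+ share 46 electrons; the higher nuclear charge on Cd (Z=48) contracts it more, so Cd^2+ < Ag^+ — yet in this decreasing list Cd^2+ sits before Ag^+. Nothing else is reversed, so Ag^+ should move one place to the left.

Ag^+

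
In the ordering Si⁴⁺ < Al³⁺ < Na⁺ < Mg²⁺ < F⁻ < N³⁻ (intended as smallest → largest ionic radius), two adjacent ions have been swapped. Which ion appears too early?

Na⁺

The pair Na⁺, Mg²⁺ is the wrong way round — Mg²⁺ and Na⁺ share 10 electrons; the higher nuclear charge on Mg (Z=12) contracts it more, so Mg²⁺ < Na⁺. All other adjacent pairs agree with periodic trends, so Na⁺ is the misplaced ion.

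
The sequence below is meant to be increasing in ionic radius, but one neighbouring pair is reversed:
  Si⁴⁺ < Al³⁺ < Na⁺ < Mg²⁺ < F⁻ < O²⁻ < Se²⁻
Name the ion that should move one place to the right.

Na⁺

Scanning neighbour by neighbour, only Na⁺/Mg²⁺ violates a trend: they are isoelectronic (10 e⁻) and Mg has more protons than Na (12 vs 11), making Mg²⁺ smaller. That makes Na⁺ the one sitting a position early relative to where it belongs.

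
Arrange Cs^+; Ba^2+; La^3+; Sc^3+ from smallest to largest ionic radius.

Sc^3+ < La^3+ < Ba^2+ < Cs^+

Electron counts and nuclear charges: Sc^3+: 18 e⁻, Z=21, La^3+: 54 e⁻, Z=57, Ba^2+: 54 e⁻, Z=56, Cs^+: 54 e⁻, Z=55. Sc^3+ < La^3+ (same group, 2 shells fewer); La^3+ < Ba^2+ (both 54 e⁻, Z=57>56); Ba^2+ < Cs^+ (isoelectronic, higher Z=56 is smaller).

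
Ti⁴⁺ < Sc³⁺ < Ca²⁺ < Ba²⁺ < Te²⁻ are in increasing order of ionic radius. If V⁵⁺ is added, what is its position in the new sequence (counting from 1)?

1

Tabulating Z and e⁻: V⁵⁺: 18 e⁻, Z=23, Ti⁴⁺: 18 e⁻, Z=22, Sc³⁺: 18 e⁻, Z=21, Ca²⁺: 18 e⁻, Z=20, Ba²⁺: 54 e⁻, Z=56, Te²⁻: 54 e⁻, Z=52. V⁵⁺ < Ti⁴⁺ (isoelectronic, higher Z=23 is smaller); Ti⁴⁺ < Sc³⁺ (isoelectronic, higher Z=22 is smaller); Sc³⁺ < Ca²⁺ (both 18 e⁻, Z=21>20); Ca²⁺ < Ba²⁺ (same group, 2 shells fewer); Ba²⁺ < Te²⁻ (both 54 e⁻, Z=56>52).
With V⁵⁺ included the full order is V⁵⁺ < Ti⁴⁺ < Sc³⁺ < Ca²⁺ < Ba²⁺ < Te²⁻, so it takes position 1.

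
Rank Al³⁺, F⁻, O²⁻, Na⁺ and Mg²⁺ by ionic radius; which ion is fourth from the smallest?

F⁻

All of these have 10 electrons (isoelectronic). With the same electron cloud, the ion with the most protons pulls it in tightest. Nuclear charges: Al³⁺ (Z=13), Mg²⁺ (Z=12), Na⁺ (Z=11), F⁻ (Z=9), O²⁻ (Z=8). Highest Z is smallest.
Full ascending order: Al³⁺ < Mg²⁺ < Na⁺ < F⁻ < O²⁻. Counting from the smallest, position 4 is F⁻.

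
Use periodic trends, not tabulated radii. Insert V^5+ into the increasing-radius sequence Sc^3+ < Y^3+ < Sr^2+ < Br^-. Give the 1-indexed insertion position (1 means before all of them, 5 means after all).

1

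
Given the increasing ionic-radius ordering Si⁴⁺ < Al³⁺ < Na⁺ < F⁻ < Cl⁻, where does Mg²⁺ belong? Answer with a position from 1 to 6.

3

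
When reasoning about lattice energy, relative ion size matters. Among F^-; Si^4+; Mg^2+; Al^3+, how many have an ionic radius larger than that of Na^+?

All of these have 10 electrons (isoelectronic). With the same electron cloud, the ion with the most protons pulls it in tightest. Nuclear charges: Si^4+ (Z=14), Al^3+ (Z=13), Mg^2+ (Z=12), Na^+ (Z=11), F^- (Z=9). Highest Z is smallest.
Placing each against Na^+: smaller — Si^4+, Al^3+, Mg^2+; larger — F^-. That's 1.

1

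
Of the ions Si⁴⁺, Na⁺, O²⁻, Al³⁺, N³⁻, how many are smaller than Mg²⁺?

2

These species are isoelectronic with 10 electrons. The only difference is the number of protons: Si⁴⁺ (Z=14), Al³⁺ (Z=13), Mg²⁺ (Z=12), Na⁺ (Z=11), O²⁻ (Z=8), N³⁻ (Z=7). The strongest nuclear pull (Si⁴⁺) gives the smallest ion.
Placing each against Mg²⁺: smaller — Si⁴⁺, Al³⁺; larger — Na⁺, O²⁻, N³⁻. Count: 2.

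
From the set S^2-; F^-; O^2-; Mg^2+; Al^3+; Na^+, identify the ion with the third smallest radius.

Na^+

Al^3+ (Z=13, 10 e⁻), Mg^2+ (Z=12, 10 e⁻), Na^+ (Z=11, 10 e⁻), F^- (Z=9, 10 e⁻), O^2- (Z=8, 10 e⁻), S^2- (Z=16, 18 e⁻). Al^3+ < Mg^2+ (isoelectronic, higher Z=13 is smaller); Mg^2+ < Na^+ (isoelectronic, higher Z=12 is smaller); Na^+ < F^- (both 10 e⁻, Z=11>9); F^- < O^2- (isoelectronic, higher Z=9 is smaller); O^2- < S^2- (same group, period 2 vs 3).
Ordering: Al^3+ < Mg^2+ < Na^+ < F^- < O^2- < S^2-. The third smallest is Na^+.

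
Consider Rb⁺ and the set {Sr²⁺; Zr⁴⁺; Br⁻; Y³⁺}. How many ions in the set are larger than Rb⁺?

Each ion has 36 electrons. The ranking follows nuclear charge in reverse — greater Z gives a smaller radius. Zr⁴⁺ (Z=40), Y³⁺ (Z=39), Sr²⁺ (Z=38), Rb⁺ (Z=37), Br⁻ (Z=35).
Overall: Zr⁴⁺ < Y³⁺ < Sr²⁺ < Rb⁺ < Br⁻. Rb⁺ has 3 below it and 1 above. So 1 is larger.

1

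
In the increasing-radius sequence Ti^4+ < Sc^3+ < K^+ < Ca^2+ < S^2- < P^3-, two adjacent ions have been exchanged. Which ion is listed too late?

Ca^2+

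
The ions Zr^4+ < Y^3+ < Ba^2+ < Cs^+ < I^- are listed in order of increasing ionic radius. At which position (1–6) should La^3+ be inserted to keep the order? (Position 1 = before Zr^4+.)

Tabulating Z and e⁻: Zr^4+ (Z=40, 36 e⁻), Y^3+ (Z=39, 36 e⁻), La^3+ (Z=57, 54 e⁻), Ba^2+ (Z=56, 54 e⁻), Cs^+ (Z=55, 54 e⁻), I^- (Z=53, 54 e⁻). Zr^4+ < Y^3+ (both 36 e⁻, Z=40>39); Y^3+ < La^3+ (same group, 1 shell fewer); La^3+ < Ba^2+ (isoelectronic, higher Z=57 is smaller); Ba^2+ < Cs^+ (isoelectronic, higher Z=56 is smaller); Cs^+ < I^- (isoelectronic, higher Z=55 is smaller).
Putting La^3+ in gives Zr^4+ < Y^3+ < La^3+ < Ba^2+ < Cs^+ < I^-; it lands at slot 3.

3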